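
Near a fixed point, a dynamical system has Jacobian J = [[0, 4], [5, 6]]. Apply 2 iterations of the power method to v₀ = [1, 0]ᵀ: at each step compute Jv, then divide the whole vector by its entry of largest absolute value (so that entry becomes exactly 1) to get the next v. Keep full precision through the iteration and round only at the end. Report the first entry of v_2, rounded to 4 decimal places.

Jv0 = (0.00000, 5.00000); divide by 5.00000 → v1 = (0.00000, 1.00000)
Jv1 = (4.00000, 6.00000); divide by 6.00000 → v2 = (0.66667, 1.00000)
Requested entry of v2: 20/30 = 0.6667

0.6667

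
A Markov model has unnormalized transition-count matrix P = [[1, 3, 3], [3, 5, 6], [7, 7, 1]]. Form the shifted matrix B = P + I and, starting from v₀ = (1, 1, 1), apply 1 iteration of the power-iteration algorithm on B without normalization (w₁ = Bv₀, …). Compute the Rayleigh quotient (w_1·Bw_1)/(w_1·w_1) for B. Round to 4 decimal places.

13.0459

B = P + I has rows (2, 3, 3); (3, 6, 6); (7, 7, 2)
w1 = Bv₀ = (2·1 + 3·1 + 3·1; 3·1 + 6·1 + 6·1; 7·1 + 7·1 + 2·1) = (8, 15, 16)
Bw1 = (109, 210, 193)
w1·Bw1 = 7110; w1·w1 = 545; μ ≈ 7110/545 = 13.0459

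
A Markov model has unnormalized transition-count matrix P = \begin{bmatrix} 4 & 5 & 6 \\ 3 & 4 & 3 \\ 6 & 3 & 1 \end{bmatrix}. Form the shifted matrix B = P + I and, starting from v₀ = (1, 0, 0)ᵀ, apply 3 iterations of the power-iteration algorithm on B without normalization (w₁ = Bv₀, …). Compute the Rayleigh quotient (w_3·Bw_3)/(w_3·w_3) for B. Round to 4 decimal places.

μ ≈ 12.7989

B = P + I has rows (5, 5, 6); (3, 5, 3); (6, 3, 2)
w1 = Bv₀ = (5·1 + 5·0 + 6·0; 3·1 + 5·0 + 3·0; 6·1 + 3·0 + 2·0) = (5, 3, 6)
w2 = Bw1 = (5·5 + 5·3 + 6·6; 3·5 + 5·3 + 3·6; 6·5 + 3·3 + 2·6) = (76, 48, 51)
w3 = Bw2 = (926, 621, 702)
Bw3 = (11947, 7989, 8823)
w3·Bw3 = 22217837; w3·w3 = 1735921; μ ≈ 22217837/1735921 = 12.7989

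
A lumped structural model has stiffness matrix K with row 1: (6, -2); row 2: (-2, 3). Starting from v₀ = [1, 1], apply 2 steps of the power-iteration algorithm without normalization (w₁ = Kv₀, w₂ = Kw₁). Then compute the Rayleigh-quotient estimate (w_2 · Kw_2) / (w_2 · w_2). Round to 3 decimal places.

6.717

w1 = Kv₀ = (4, 1)
w2 = Kw1 = (22, -5)
Kw2 = (142, -59)
w2·Kw2 = 22·142 + (-5)·(-59) = 3419; w2·w2 = 22·22 + (-5)·(-5) = 509
λ ≈ 3419/509 = 6.717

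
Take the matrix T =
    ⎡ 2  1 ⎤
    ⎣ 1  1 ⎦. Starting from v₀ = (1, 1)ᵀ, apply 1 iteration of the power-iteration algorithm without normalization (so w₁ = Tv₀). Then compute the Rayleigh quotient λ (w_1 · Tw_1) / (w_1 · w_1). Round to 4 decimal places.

2.6154

w1 = Tv₀ = (3, 2)
Tw1 = (8, 5)
w1·Tw1 = 3·8 + 2·5 = 34; w1·w1 = 3·3 + 2·2 = 13
λ ≈ 34/13 = 2.6154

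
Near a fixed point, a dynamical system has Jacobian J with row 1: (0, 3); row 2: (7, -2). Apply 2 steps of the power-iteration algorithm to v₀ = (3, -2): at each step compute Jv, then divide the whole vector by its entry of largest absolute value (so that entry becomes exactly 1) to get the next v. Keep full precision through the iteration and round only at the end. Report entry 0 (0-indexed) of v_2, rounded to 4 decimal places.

Jv0 = (-6.00000, 25.00000); divide by 25.00000 → v1 = (-0.24000, 1.00000)
Jv1 = (3.00000, -3.68000); divide by -3.68000 → v2 = (-0.81522, 1.00000)
Requested entry of v2: 75/-92 = -0.8152

-0.8152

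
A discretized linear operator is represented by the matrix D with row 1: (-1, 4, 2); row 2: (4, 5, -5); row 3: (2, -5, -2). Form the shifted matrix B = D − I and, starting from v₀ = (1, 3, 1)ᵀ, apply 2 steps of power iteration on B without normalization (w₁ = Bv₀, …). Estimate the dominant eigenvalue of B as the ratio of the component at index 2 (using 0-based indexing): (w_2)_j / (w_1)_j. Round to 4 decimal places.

μ ≈ -1.0625

B = D − I has rows (-2, 4, 2); (4, 4, -5); (2, -5, -3)
w1 = Bv₀ = ((-2)·1 + 4·3 + 2·1; 4·1 + 4·3 + (-5)·1; 2·1 + (-5)·3 + (-3)·1) = (12, 11, -16)
w2 = Bw1 = ((-2)·12 + 4·11 + 2·(-16); 4·12 + 4·11 + (-5)·(-16); 2·12 + (-5)·11 + (-3)·(-16)) = (-12, 172, 17)
Ratio: 17/-16 = -1.0625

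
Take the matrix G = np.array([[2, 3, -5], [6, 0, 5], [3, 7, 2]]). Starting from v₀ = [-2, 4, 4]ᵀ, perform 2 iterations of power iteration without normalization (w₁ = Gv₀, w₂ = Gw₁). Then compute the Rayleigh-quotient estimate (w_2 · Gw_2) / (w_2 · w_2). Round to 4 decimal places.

1.4687

w1 = Gv₀ = (-12, 8, 30)
w2 = Gw1 = (-150, 78, 80)
Gw2 = (-466, -500, 256)
w2·Gw2 = (-150)·(-466) + 78·(-500) + 80·256 = 51380; w2·w2 = (-150)·(-150) + 78·78 + 80·80 = 34984
λ ≈ 51380/34984 = 1.4687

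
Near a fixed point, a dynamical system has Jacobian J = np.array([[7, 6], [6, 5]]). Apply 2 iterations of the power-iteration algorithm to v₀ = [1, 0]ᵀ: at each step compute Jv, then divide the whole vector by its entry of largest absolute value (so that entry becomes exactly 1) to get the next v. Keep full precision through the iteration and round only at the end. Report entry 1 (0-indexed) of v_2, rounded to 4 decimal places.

0.8471

Jv0 = (7.00000, 6.00000); divide by 7.00000 → v1 = (1.00000, 0.85714)
Jv1 = (12.14286, 10.28571); divide by 12.14286 → v2 = (1.00000, 0.84706)
Requested entry of v2: 72/85 = 0.8471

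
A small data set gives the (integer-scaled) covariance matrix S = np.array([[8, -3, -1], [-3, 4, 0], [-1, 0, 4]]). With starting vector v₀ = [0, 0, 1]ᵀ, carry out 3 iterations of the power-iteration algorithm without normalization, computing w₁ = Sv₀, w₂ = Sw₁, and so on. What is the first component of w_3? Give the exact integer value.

-122

w1 = Sv₀ = (8·0 + (-3)·0 + (-1)·1; (-3)·0 + 4·0 + 0·1; (-1)·0 + 0·0 + 4·1) = (-1, 0, 4)
w2 = Sw1 = (8·(-1) + (-3)·0 + (-1)·4; (-3)·(-1) + 4·0 + 0·4; (-1)·(-1) + 0·0 + 4·4) = (-12, 3, 17)
w3 = Sw2 = (-122, 48, 80)
The requested component of w3 is -122.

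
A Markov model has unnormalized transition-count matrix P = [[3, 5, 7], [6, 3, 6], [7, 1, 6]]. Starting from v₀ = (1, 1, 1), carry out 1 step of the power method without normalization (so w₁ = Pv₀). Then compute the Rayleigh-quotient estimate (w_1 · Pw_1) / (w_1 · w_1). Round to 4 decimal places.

w1 = Pv₀ = (3·1 + 5·1 + 7·1; 6·1 + 3·1 + 6·1; 7·1 + 1·1 + 6·1) = (15, 15, 14)
Pw1 = (218, 219, 204)
w1·Pw1 = 15·218 + 15·219 + 14·204 = 9411; w1·w1 = 15·15 + 15·15 + 14·14 = 646
λ ≈ 9411/646 = 14.5681

λ ≈ 14.5681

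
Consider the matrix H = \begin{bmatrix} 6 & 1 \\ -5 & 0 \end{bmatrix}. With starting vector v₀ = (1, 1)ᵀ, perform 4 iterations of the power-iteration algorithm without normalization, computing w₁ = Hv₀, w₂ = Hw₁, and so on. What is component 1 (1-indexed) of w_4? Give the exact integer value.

937

w1 = Hv₀ = (7, -5)
w2 = Hw1 = (37, -35)
w3 = Hw2 = (187, -185)
w4 = Hw3 = (937, -935)
The requested component of w4 is 937.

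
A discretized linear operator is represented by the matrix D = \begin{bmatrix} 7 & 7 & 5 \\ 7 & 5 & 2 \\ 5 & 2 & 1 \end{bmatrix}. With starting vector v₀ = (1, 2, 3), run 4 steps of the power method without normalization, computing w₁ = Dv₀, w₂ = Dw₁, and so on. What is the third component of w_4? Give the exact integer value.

51059

w1 = Dv₀ = (7·1 + 7·2 + 5·3; 7·1 + 5·2 + 2·3; 5·1 + 2·2 + 1·3) = (36, 23, 12)
w2 = Dw1 = (7·36 + 7·23 + 5·12; 7·36 + 5·23 + 2·12; 5·36 + 2·23 + 1·12) = (473, 391, 238)
w3 = Dw2 = (7238, 5742, 3385)
w4 = Dw3 = (107785, 86146, 51059)
The requested component of w4 is 51059.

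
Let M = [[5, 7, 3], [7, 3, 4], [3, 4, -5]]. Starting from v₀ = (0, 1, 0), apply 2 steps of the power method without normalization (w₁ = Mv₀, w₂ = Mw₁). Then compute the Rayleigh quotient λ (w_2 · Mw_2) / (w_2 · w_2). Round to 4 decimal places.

λ ≈ 11.8951

w1 = Mv₀ = (5·0 + 7·1 + 3·0; 7·0 + 3·1 + 4·0; 3·0 + 4·1 + (-5)·0) = (7, 3, 4)
w2 = Mw1 = (5·7 + 7·3 + 3·4; 7·7 + 3·3 + 4·4; 3·7 + 4·3 + (-5)·4) = (68, 74, 13)
Mw2 = (897, 750, 435)
w2·Mw2 = 68·897 + 74·750 + 13·435 = 122151; w2·w2 = 68·68 + 74·74 + 13·13 = 10269
λ ≈ 122151/10269 = 11.8951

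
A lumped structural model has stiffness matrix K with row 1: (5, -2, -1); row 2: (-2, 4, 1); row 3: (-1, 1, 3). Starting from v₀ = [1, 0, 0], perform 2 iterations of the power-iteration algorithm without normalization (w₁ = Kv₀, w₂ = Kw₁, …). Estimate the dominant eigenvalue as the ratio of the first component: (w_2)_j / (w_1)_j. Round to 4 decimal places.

6.0000

w1 = Kv₀ = (5, -2, -1)
w2 = Kw1 = (30, -19, -10)
Ratio at component: 30 / 5 = 6.0000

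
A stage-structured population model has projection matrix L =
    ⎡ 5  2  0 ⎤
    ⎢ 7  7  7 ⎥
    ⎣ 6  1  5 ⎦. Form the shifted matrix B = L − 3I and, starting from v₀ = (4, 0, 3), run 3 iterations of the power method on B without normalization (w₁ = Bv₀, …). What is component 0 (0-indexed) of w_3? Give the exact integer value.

1152

B = L − 3I has rows (2, 2, 0); (7, 4, 7); (6, 1, 2)
w1 = Bv₀ = (2·4 + 2·0 + 0·3; 7·4 + 4·0 + 7·3; 6·4 + 1·0 + 2·3) = (8, 49, 30)
w2 = Bw1 = (2·8 + 2·49 + 0·30; 7·8 + 4·49 + 7·30; 6·8 + 1·49 + 2·30) = (114, 462, 157)
w3 = Bw2 = (1152, 3745, 1460)
Requested component of w3: 1152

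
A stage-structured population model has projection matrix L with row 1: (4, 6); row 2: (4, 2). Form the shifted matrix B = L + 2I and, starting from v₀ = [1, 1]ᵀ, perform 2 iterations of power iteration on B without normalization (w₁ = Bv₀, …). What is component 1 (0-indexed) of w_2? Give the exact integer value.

80

B = L + 2I has rows (6, 6); (4, 4)
w1 = Bv₀ = (6·1 + 6·1; 4·1 + 4·1) = (12, 8)
w2 = Bw1 = (6·12 + 6·8; 4·12 + 4·8) = (120, 80)
Requested component of w2: 80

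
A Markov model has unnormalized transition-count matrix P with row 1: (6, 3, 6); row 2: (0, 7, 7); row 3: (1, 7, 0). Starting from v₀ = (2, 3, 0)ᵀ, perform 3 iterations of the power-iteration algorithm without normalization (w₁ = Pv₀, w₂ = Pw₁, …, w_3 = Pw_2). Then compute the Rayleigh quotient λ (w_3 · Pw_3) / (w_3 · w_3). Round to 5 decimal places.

λ ≈ 12.06041

w1 = Pv₀ = (6·2 + 3·3 + 6·0; 0·2 + 7·3 + 7·0; 1·2 + 7·3 + 0·0) = (21, 21, 23)
w2 = Pw1 = (6·21 + 3·21 + 6·23; 0·21 + 7·21 + 7·23; 1·21 + 7·21 + 0·23) = (327, 308, 168)
w3 = Pw2 = (3894, 3332, 2483)
Pw3 = (48258, 40705, 27218)
w3·Pw3 = 3894·48258 + 3332·40705 + 2483·27218 = 391128006; w3·w3 = 3894·3894 + 3332·3332 + 2483·2483 = 32430749
λ ≈ 391128006/32430749 = 12.06041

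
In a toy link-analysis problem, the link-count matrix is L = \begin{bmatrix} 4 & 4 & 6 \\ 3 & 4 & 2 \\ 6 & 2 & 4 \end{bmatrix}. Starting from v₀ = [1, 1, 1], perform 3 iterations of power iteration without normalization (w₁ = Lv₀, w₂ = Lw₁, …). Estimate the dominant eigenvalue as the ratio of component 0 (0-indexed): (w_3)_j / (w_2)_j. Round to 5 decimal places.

w1 = Lv₀ = (4·1 + 4·1 + 6·1; 3·1 + 4·1 + 2·1; 6·1 + 2·1 + 4·1) = (14, 9, 12)
w2 = Lw1 = (4·14 + 4·9 + 6·12; 3·14 + 4·9 + 2·12; 6·14 + 2·9 + 4·12) = (164, 102, 150)
w3 = Lw2 = (1964, 1200, 1788)
Ratio at component: 1964 / 164 = 11.97561

11.97561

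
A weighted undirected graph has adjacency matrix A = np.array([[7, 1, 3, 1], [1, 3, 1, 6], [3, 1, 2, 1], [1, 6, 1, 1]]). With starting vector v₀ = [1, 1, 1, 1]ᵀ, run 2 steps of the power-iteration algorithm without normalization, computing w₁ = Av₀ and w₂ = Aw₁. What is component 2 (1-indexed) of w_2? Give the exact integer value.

106

w1 = Av₀ = (7·1 + 1·1 + 3·1 + 1·1; 1·1 + 3·1 + 1·1 + 6·1; 3·1 + 1·1 + 2·1 + 1·1; 1·1 + 6·1 + 1·1 + 1·1) = (12, 11, 7, 9)
w2 = Aw1 = (7·12 + 1·11 + 3·7 + 1·9; 1·12 + 3·11 + 1·7 + 6·9; 3·12 + 1·11 + 2·7 + 1·9; 1·12 + 6·11 + 1·7 + 1·9) = (125, 106, 70, 94)
The requested component of w2 is 106.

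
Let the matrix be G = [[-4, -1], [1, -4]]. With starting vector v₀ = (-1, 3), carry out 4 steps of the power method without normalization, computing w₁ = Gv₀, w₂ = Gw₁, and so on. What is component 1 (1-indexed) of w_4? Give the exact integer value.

w1 = Gv₀ = ((-4)·(-1) + (-1)·3; 1·(-1) + (-4)·3) = (1, -13)
w2 = Gw1 = ((-4)·1 + (-1)·(-13); 1·1 + (-4)·(-13)) = (9, 53)
w3 = Gw2 = (-89, -203)
w4 = Gw3 = (559, 723)
The requested component of w4 is 559.

559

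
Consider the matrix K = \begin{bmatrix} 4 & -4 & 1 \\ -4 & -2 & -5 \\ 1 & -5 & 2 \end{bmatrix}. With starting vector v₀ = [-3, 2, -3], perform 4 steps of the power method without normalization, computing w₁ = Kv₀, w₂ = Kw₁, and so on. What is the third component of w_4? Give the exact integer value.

-11122

w1 = Kv₀ = (-23, 23, -19)
w2 = Kw1 = (-203, 141, -176)
w3 = Kw2 = (-1552, 1410, -1260)
w4 = Kw3 = (-13108, 9688, -11122)
The requested component of w4 is -11122.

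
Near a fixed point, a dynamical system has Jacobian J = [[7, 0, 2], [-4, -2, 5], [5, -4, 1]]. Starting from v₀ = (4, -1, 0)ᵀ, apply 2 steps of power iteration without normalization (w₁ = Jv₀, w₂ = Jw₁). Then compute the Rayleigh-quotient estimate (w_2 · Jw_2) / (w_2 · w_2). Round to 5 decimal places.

w1 = Jv₀ = (28, -14, 24)
w2 = Jw1 = (244, 36, 220)
Jw2 = (2148, 52, 1296)
w2·Jw2 = 244·2148 + 36·52 + 220·1296 = 811104; w2·w2 = 244·244 + 36·36 + 220·220 = 109232
λ ≈ 811104/109232 = 7.42552

7.42552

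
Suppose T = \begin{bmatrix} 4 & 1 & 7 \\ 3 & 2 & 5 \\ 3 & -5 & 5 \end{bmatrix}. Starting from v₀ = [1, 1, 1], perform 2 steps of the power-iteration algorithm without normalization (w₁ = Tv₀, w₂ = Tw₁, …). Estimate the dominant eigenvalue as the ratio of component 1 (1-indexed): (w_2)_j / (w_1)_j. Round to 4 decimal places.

w1 = Tv₀ = (4·1 + 1·1 + 7·1; 3·1 + 2·1 + 5·1; 3·1 + (-5)·1 + 5·1) = (12, 10, 3)
w2 = Tw1 = (4·12 + 1·10 + 7·3; 3·12 + 2·10 + 5·3; 3·12 + (-5)·10 + 5·3) = (79, 71, 1)
Ratio at component: 79 / 12 = 6.5833

λ ≈ 6.5833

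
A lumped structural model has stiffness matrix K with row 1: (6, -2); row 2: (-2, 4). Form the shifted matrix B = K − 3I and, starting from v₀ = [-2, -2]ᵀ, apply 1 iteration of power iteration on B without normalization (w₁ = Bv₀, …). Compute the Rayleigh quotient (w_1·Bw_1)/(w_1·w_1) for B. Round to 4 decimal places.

μ ≈ 4.0000

B = K − 3I has rows (3, -2); (-2, 1)
w1 = Bv₀ = (3·(-2) + (-2)·(-2); (-2)·(-2) + 1·(-2)) = (-2, 2)
Bw1 = (-10, 6)
w1·Bw1 = 32; w1·w1 = 8; μ ≈ 32/8 = 4.0000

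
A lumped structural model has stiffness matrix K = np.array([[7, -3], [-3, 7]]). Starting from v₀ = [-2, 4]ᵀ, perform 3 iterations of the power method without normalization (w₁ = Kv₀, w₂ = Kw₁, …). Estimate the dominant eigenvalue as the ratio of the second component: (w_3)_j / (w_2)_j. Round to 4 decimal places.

w1 = Kv₀ = (-26, 34)
w2 = Kw1 = (-284, 316)
w3 = Kw2 = (-2936, 3064)
Ratio at component: 3064 / 316 = 9.6962

9.6962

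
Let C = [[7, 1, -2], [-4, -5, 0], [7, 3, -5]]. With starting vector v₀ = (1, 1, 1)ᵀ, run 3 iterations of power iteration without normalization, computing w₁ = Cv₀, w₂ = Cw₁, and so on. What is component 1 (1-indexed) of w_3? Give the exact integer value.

w1 = Cv₀ = (6, -9, 5)
w2 = Cw1 = (23, 21, -10)
w3 = Cw2 = (202, -197, 274)
The requested component of w3 is 202.

202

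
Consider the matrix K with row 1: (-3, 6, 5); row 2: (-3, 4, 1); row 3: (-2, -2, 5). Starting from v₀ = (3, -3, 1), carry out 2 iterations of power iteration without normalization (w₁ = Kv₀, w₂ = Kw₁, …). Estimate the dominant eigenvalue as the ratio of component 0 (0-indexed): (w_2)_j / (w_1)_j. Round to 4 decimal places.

λ ≈ 1.3182

w1 = Kv₀ = (-22, -20, 5)
w2 = Kw1 = (-29, -9, 109)
Ratio at component: -29 / -22 = 1.3182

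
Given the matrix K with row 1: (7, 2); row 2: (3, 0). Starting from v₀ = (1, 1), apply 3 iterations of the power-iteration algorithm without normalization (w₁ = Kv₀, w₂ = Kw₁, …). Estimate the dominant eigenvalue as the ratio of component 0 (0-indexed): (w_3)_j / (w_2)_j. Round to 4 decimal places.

w1 = Kv₀ = (7·1 + 2·1; 3·1 + 0·1) = (9, 3)
w2 = Kw1 = (7·9 + 2·3; 3·9 + 0·3) = (69, 27)
w3 = Kw2 = (537, 207)
Ratio at component: 537 / 69 = 7.7826

λ ≈ 7.7826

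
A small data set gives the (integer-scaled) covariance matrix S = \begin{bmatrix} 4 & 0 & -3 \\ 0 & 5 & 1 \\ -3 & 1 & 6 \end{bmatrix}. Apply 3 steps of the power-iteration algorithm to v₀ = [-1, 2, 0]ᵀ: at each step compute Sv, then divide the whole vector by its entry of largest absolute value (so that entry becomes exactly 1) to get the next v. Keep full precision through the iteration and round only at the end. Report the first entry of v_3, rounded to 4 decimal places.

-0.6087

Sv0 = (-4.00000, 10.00000, 5.00000); divide by 10.00000 → v1 = (-0.40000, 1.00000, 0.50000)
Sv1 = (-3.10000, 5.50000, 5.20000); divide by 5.50000 → v2 = (-0.56364, 1.00000, 0.94545)
Sv2 = (-5.09091, 5.94545, 8.36364); divide by 8.36364 → v3 = (-0.60870, 0.71087, 1.00000)
Requested entry of v3: -280/460 = -0.6087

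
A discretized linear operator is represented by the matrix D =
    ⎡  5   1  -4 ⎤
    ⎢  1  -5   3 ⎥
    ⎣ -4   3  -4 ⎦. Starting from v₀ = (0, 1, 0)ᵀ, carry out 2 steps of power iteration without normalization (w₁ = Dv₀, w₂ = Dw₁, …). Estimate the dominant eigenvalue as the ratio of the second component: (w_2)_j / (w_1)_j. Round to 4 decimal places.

λ ≈ -7.0000

w1 = Dv₀ = (5·0 + 1·1 + (-4)·0; 1·0 + (-5)·1 + 3·0; (-4)·0 + 3·1 + (-4)·0) = (1, -5, 3)
w2 = Dw1 = (5·1 + 1·(-5) + (-4)·3; 1·1 + (-5)·(-5) + 3·3; (-4)·1 + 3·(-5) + (-4)·3) = (-12, 35, -31)
Ratio at component: 35 / -5 = -7.0000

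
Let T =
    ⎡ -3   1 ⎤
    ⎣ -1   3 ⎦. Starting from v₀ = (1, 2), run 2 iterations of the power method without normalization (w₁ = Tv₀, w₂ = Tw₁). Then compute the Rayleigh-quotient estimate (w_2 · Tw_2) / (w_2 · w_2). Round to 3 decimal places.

1.800

w1 = Tv₀ = (-1, 5)
w2 = Tw1 = (8, 16)
Tw2 = (-8, 40)
w2·Tw2 = 8·(-8) + 16·40 = 576; w2·w2 = 8·8 + 16·16 = 320
λ ≈ 576/320 = 1.800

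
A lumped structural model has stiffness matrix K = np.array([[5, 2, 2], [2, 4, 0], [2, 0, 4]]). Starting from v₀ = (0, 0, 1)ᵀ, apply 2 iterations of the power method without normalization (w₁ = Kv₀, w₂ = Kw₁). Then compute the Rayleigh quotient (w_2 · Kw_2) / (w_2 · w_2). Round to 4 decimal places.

6.7730

w1 = Kv₀ = (2, 0, 4)
w2 = Kw1 = (18, 4, 20)
Kw2 = (138, 52, 116)
w2·Kw2 = 18·138 + 4·52 + 20·116 = 5012; w2·w2 = 18·18 + 4·4 + 20·20 = 740
λ ≈ 5012/740 = 6.7730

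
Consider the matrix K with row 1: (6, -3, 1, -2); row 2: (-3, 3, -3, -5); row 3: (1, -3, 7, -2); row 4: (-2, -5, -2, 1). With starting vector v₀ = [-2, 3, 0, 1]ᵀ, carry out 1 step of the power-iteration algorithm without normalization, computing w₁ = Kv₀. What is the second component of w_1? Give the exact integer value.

10

w1 = Kv₀ = (6·(-2) + (-3)·3 + 1·0 + (-2)·1; (-3)·(-2) + 3·3 + (-3)·0 + (-5)·1; 1·(-2) + (-3)·3 + 7·0 + (-2)·1; (-2)·(-2) + (-5)·3 + (-2)·0 + 1·1) = (-23, 10, -13, -10)
The requested component of w1 is 10.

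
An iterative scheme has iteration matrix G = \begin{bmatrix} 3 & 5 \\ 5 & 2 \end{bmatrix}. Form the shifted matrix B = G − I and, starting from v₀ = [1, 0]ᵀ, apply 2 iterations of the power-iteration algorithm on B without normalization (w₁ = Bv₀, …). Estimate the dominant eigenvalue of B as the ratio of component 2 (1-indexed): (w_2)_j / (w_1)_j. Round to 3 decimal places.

B = G − I has rows (2, 5); (5, 1)
w1 = Bv₀ = (2·1 + 5·0; 5·1 + 1·0) = (2, 5)
w2 = Bw1 = (2·2 + 5·5; 5·2 + 1·5) = (29, 15)
Ratio: 15/5 = 3.000

μ ≈ 3.000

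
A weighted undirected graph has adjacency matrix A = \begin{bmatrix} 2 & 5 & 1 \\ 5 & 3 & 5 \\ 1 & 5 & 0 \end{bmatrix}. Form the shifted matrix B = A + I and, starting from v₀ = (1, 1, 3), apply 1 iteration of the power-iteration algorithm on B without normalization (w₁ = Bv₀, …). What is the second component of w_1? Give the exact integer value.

24

B = A + I has rows (3, 5, 1); (5, 4, 5); (1, 5, 1)
w1 = Bv₀ = (11, 24, 9)
Requested component of w1: 24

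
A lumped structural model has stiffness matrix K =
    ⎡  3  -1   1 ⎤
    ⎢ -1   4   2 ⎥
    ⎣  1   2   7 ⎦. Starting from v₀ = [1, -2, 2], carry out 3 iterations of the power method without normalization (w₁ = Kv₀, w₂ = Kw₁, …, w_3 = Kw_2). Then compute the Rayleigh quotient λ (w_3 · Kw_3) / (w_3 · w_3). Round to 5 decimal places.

w1 = Kv₀ = (3·1 + (-1)·(-2) + 1·2; (-1)·1 + 4·(-2) + 2·2; 1·1 + 2·(-2) + 7·2) = (7, -5, 11)
w2 = Kw1 = (3·7 + (-1)·(-5) + 1·11; (-1)·7 + 4·(-5) + 2·11; 1·7 + 2·(-5) + 7·11) = (37, -5, 74)
w3 = Kw2 = (190, 91, 545)
Kw3 = (1024, 1264, 4187)
w3·Kw3 = 190·1024 + 91·1264 + 545·4187 = 2591499; w3·w3 = 190·190 + 91·91 + 545·545 = 341406
λ ≈ 2591499/341406 = 7.59067

λ ≈ 7.59067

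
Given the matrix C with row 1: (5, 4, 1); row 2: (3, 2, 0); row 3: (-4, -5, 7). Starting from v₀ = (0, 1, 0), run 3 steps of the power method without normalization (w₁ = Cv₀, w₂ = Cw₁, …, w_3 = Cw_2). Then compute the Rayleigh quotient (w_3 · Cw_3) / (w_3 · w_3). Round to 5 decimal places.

8.35565

w1 = Cv₀ = (5·0 + 4·1 + 1·0; 3·0 + 2·1 + 0·0; (-4)·0 + (-5)·1 + 7·0) = (4, 2, -5)
w2 = Cw1 = (5·4 + 4·2 + 1·(-5); 3·4 + 2·2 + 0·(-5); (-4)·4 + (-5)·2 + 7·(-5)) = (23, 16, -61)
w3 = Cw2 = (118, 101, -599)
Cw3 = (395, 556, -5170)
w3·Cw3 = 118·395 + 101·556 + (-599)·(-5170) = 3199596; w3·w3 = 118·118 + 101·101 + (-599)·(-599) = 382926
λ ≈ 3199596/382926 = 8.35565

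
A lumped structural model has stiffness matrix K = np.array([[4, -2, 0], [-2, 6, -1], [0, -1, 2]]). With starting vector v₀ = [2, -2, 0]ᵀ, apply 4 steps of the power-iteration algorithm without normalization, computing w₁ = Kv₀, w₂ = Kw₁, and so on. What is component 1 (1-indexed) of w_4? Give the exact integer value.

4080

w1 = Kv₀ = (4·2 + (-2)·(-2) + 0·0; (-2)·2 + 6·(-2) + (-1)·0; 0·2 + (-1)·(-2) + 2·0) = (12, -16, 2)
w2 = Kw1 = (4·12 + (-2)·(-16) + 0·2; (-2)·12 + 6·(-16) + (-1)·2; 0·12 + (-1)·(-16) + 2·2) = (80, -122, 20)
w3 = Kw2 = (564, -912, 162)
w4 = Kw3 = (4080, -6762, 1236)
The requested component of w4 is 4080.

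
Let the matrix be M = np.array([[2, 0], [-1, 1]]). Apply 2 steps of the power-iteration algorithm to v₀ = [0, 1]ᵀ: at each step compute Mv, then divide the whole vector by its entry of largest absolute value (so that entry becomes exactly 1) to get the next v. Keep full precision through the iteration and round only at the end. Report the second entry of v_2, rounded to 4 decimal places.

1.0000

Mv0 = (0.00000, 1.00000); divide by 1.00000 → v1 = (0.00000, 1.00000)
Mv1 = (0.00000, 1.00000); divide by 1.00000 → v2 = (0.00000, 1.00000)
Requested entry of v2: 1/1 = 1.0000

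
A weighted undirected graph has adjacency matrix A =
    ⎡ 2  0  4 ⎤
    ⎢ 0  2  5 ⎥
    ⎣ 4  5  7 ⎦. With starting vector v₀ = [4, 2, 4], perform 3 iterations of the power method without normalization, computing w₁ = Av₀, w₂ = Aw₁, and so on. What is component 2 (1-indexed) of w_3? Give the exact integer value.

3606

w1 = Av₀ = (2·4 + 0·2 + 4·4; 0·4 + 2·2 + 5·4; 4·4 + 5·2 + 7·4) = (24, 24, 54)
w2 = Aw1 = (2·24 + 0·24 + 4·54; 0·24 + 2·24 + 5·54; 4·24 + 5·24 + 7·54) = (264, 318, 594)
w3 = Aw2 = (2904, 3606, 6804)
The requested component of w3 is 3606.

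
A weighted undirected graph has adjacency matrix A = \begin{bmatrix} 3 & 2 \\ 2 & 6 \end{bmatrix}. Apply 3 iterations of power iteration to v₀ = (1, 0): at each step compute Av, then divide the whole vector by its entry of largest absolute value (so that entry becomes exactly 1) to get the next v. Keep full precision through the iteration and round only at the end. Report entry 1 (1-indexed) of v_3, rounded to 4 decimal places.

Av0 = (3.00000, 2.00000); divide by 3.00000 → v1 = (1.00000, 0.66667)
Av1 = (4.33333, 6.00000); divide by 6.00000 → v2 = (0.72222, 1.00000)
Av2 = (4.16667, 7.44444); divide by 7.44444 → v3 = (0.55970, 1.00000)
Requested entry of v3: 75/134 = 0.5597

0.5597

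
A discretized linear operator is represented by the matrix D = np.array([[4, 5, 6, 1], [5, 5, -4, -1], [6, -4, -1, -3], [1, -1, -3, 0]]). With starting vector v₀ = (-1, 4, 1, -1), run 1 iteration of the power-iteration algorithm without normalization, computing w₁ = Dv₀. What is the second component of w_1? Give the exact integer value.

12

w1 = Dv₀ = (21, 12, -20, -8)
The requested component of w1 is 12.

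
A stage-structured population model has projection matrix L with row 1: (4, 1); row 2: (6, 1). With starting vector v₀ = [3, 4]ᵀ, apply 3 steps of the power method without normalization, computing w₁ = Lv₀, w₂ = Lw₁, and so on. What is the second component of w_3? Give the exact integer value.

634

w1 = Lv₀ = (4·3 + 1·4; 6·3 + 1·4) = (16, 22)
w2 = Lw1 = (4·16 + 1·22; 6·16 + 1·22) = (86, 118)
w3 = Lw2 = (462, 634)
The requested component of w3 is 634.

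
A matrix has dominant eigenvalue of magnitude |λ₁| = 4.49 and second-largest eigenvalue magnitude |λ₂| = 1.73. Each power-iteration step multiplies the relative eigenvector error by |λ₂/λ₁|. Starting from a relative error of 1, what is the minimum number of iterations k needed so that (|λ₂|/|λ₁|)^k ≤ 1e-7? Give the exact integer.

|λ₂/λ₁| = 1.73/4.49 = 0.38530
Need k ≥ ln(1e-7) / ln(0.38530) = -16.1181 / -0.9537 ≈ 16.900
Smallest integer k satisfying the bound: 17

17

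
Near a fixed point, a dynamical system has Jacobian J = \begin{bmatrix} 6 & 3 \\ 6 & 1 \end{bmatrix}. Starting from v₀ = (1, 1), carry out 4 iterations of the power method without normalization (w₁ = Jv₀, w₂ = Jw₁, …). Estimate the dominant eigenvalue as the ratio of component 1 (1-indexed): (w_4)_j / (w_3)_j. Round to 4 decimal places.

λ ≈ 8.4218

w1 = Jv₀ = (6·1 + 3·1; 6·1 + 1·1) = (9, 7)
w2 = Jw1 = (6·9 + 3·7; 6·9 + 1·7) = (75, 61)
w3 = Jw2 = (633, 511)
w4 = Jw3 = (5331, 4309)
Ratio at component: 5331 / 633 = 8.4218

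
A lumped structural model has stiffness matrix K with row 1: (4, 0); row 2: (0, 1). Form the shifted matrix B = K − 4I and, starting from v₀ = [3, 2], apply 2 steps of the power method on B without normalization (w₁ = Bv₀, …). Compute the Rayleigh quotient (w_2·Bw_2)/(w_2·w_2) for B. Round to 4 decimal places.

-3.0000

B = K − 4I has rows (0, 0); (0, -3)
w1 = Bv₀ = (0, -6)
w2 = Bw1 = (0, 18)
Bw2 = (0, -54)
w2·Bw2 = -972; w2·w2 = 324; μ ≈ -972/324 = -3.0000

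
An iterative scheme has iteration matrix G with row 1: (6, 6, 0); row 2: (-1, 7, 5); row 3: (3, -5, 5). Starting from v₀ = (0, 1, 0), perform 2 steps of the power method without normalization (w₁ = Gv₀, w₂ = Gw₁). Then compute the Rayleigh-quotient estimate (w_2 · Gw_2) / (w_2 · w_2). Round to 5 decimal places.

5.48018

w1 = Gv₀ = (6·0 + 6·1 + 0·0; (-1)·0 + 7·1 + 5·0; 3·0 + (-5)·1 + 5·0) = (6, 7, -5)
w2 = Gw1 = (6·6 + 6·7 + 0·(-5); (-1)·6 + 7·7 + 5·(-5); 3·6 + (-5)·7 + 5·(-5)) = (78, 18, -42)
Gw2 = (576, -162, -66)
w2·Gw2 = 78·576 + 18·(-162) + (-42)·(-66) = 44784; w2·w2 = 78·78 + 18·18 + (-42)·(-42) = 8172
λ ≈ 44784/8172 = 5.48018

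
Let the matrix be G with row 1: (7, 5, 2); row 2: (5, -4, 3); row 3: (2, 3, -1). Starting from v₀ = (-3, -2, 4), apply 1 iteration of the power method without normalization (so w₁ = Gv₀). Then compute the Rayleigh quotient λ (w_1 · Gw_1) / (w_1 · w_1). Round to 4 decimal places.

3.9370

w1 = Gv₀ = (7·(-3) + 5·(-2) + 2·4; 5·(-3) + (-4)·(-2) + 3·4; 2·(-3) + 3·(-2) + (-1)·4) = (-23, 5, -16)
Gw1 = (-168, -183, -15)
w1·Gw1 = (-23)·(-168) + 5·(-183) + (-16)·(-15) = 3189; w1·w1 = (-23)·(-23) + 5·5 + (-16)·(-16) = 810
λ ≈ 3189/810 = 3.9370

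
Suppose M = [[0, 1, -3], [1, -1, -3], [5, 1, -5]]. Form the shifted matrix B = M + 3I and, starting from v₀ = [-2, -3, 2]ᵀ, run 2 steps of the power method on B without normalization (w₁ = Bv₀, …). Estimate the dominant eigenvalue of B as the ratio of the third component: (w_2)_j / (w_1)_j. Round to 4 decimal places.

3.2353

B = M + 3I has rows (3, 1, -3); (1, 2, -3); (5, 1, -2)
w1 = Bv₀ = (3·(-2) + 1·(-3) + (-3)·2; 1·(-2) + 2·(-3) + (-3)·2; 5·(-2) + 1·(-3) + (-2)·2) = (-15, -14, -17)
w2 = Bw1 = (3·(-15) + 1·(-14) + (-3)·(-17); 1·(-15) + 2·(-14) + (-3)·(-17); 5·(-15) + 1·(-14) + (-2)·(-17)) = (-8, 8, -55)
Ratio: -55/-17 = 3.2353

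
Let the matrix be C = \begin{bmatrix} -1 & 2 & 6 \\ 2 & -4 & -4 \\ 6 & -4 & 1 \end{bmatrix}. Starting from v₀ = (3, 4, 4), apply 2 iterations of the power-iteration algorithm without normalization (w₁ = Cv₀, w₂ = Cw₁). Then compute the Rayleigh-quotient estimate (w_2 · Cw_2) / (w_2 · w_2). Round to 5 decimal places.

w1 = Cv₀ = ((-1)·3 + 2·4 + 6·4; 2·3 + (-4)·4 + (-4)·4; 6·3 + (-4)·4 + 1·4) = (29, -26, 6)
w2 = Cw1 = ((-1)·29 + 2·(-26) + 6·6; 2·29 + (-4)·(-26) + (-4)·6; 6·29 + (-4)·(-26) + 1·6) = (-45, 138, 284)
Cw2 = (2025, -1778, -538)
w2·Cw2 = (-45)·2025 + 138·(-1778) + 284·(-538) = -489281; w2·w2 = (-45)·(-45) + 138·138 + 284·284 = 101725
λ ≈ -489281/101725 = -4.80984

λ ≈ -4.80984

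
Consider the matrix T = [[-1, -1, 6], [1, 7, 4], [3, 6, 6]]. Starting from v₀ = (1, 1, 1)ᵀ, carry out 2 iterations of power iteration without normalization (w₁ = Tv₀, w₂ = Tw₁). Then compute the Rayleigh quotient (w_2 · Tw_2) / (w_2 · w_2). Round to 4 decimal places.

12.1915

w1 = Tv₀ = ((-1)·1 + (-1)·1 + 6·1; 1·1 + 7·1 + 4·1; 3·1 + 6·1 + 6·1) = (4, 12, 15)
w2 = Tw1 = ((-1)·4 + (-1)·12 + 6·15; 1·4 + 7·12 + 4·15; 3·4 + 6·12 + 6·15) = (74, 148, 174)
Tw2 = (822, 1806, 2154)
w2·Tw2 = 74·822 + 148·1806 + 174·2154 = 702912; w2·w2 = 74·74 + 148·148 + 174·174 = 57656
λ ≈ 702912/57656 = 12.1915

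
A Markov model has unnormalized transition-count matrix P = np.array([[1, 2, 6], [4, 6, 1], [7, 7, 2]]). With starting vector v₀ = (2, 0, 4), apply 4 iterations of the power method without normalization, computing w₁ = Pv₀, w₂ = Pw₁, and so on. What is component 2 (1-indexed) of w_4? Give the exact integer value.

26388

w1 = Pv₀ = (1·2 + 2·0 + 6·4; 4·2 + 6·0 + 1·4; 7·2 + 7·0 + 2·4) = (26, 12, 22)
w2 = Pw1 = (1·26 + 2·12 + 6·22; 4·26 + 6·12 + 1·22; 7·26 + 7·12 + 2·22) = (182, 198, 310)
w3 = Pw2 = (2438, 2226, 3280)
w4 = Pw3 = (26570, 26388, 39208)
The requested component of w4 is 26388.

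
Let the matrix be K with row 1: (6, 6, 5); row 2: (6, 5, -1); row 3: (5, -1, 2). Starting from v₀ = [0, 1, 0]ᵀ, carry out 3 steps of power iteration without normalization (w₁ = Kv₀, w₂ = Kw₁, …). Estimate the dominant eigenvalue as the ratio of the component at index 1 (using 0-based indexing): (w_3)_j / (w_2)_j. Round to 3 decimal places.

w1 = Kv₀ = (6·0 + 6·1 + 5·0; 6·0 + 5·1 + (-1)·0; 5·0 + (-1)·1 + 2·0) = (6, 5, -1)
w2 = Kw1 = (6·6 + 6·5 + 5·(-1); 6·6 + 5·5 + (-1)·(-1); 5·6 + (-1)·5 + 2·(-1)) = (61, 62, 23)
w3 = Kw2 = (853, 653, 289)
Ratio at component: 653 / 62 = 10.532

λ ≈ 10.532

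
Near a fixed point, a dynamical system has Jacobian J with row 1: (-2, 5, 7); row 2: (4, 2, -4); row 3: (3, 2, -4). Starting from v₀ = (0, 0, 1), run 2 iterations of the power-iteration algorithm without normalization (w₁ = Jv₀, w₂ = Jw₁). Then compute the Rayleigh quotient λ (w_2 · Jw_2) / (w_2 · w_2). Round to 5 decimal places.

λ ≈ -8.12841

w1 = Jv₀ = (7, -4, -4)
w2 = Jw1 = (-62, 36, 29)
Jw2 = (507, -292, -230)
w2·Jw2 = (-62)·507 + 36·(-292) + 29·(-230) = -48616; w2·w2 = (-62)·(-62) + 36·36 + 29·29 = 5981
λ ≈ -48616/5981 = -8.12841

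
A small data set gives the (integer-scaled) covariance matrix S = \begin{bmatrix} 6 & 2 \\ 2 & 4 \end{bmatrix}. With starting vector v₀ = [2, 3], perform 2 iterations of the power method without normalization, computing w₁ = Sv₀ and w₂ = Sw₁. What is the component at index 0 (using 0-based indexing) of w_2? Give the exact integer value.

w1 = Sv₀ = (6·2 + 2·3; 2·2 + 4·3) = (18, 16)
w2 = Sw1 = (6·18 + 2·16; 2·18 + 4·16) = (140, 100)
The requested component of w2 is 140.

140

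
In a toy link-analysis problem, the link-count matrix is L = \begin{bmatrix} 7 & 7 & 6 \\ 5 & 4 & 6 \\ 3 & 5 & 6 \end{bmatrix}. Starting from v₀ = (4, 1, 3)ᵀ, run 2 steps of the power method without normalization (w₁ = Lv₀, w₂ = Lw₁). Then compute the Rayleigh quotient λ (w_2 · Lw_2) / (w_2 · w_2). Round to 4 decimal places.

w1 = Lv₀ = (53, 42, 35)
w2 = Lw1 = (875, 643, 579)
Lw2 = (14100, 10421, 9314)
w2·Lw2 = 875·14100 + 643·10421 + 579·9314 = 24431009; w2·w2 = 875·875 + 643·643 + 579·579 = 1514315
λ ≈ 24431009/1514315 = 16.1334

λ ≈ 16.1334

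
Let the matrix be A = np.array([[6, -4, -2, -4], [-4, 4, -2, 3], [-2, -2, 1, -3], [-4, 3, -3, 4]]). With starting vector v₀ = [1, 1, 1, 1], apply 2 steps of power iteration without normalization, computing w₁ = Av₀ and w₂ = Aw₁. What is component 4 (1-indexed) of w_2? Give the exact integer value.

w1 = Av₀ = (6·1 + (-4)·1 + (-2)·1 + (-4)·1; (-4)·1 + 4·1 + (-2)·1 + 3·1; (-2)·1 + (-2)·1 + 1·1 + (-3)·1; (-4)·1 + 3·1 + (-3)·1 + 4·1) = (-4, 1, -6, 0)
w2 = Aw1 = (6·(-4) + (-4)·1 + (-2)·(-6) + (-4)·0; (-4)·(-4) + 4·1 + (-2)·(-6) + 3·0; (-2)·(-4) + (-2)·1 + 1·(-6) + (-3)·0; (-4)·(-4) + 3·1 + (-3)·(-6) + 4·0) = (-16, 32, 0, 37)
The requested component of w2 is 37.

37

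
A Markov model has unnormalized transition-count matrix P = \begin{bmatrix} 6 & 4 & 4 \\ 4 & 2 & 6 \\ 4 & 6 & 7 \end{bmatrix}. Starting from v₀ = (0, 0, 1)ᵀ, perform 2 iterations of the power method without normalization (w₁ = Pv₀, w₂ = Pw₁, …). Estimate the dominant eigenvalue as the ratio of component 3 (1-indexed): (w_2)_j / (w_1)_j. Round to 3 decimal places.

14.429

w1 = Pv₀ = (6·0 + 4·0 + 4·1; 4·0 + 2·0 + 6·1; 4·0 + 6·0 + 7·1) = (4, 6, 7)
w2 = Pw1 = (6·4 + 4·6 + 4·7; 4·4 + 2·6 + 6·7; 4·4 + 6·6 + 7·7) = (76, 70, 101)
Ratio at component: 101 / 7 = 14.429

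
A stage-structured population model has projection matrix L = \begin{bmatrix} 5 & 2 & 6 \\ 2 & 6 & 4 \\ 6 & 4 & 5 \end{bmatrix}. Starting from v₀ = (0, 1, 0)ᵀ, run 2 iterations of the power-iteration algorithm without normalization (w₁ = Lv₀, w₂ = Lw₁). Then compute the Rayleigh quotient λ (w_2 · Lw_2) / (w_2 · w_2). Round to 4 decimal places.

λ ≈ 13.2785

w1 = Lv₀ = (2, 6, 4)
w2 = Lw1 = (46, 56, 56)
Lw2 = (678, 652, 780)
w2·Lw2 = 46·678 + 56·652 + 56·780 = 111380; w2·w2 = 46·46 + 56·56 + 56·56 = 8388
λ ≈ 111380/8388 = 13.2785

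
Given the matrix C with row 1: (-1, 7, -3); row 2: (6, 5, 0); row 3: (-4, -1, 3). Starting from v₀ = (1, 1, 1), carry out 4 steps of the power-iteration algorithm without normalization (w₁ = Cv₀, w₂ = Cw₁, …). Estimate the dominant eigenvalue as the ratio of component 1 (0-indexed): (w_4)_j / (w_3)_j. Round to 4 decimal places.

λ ≈ 8.6781

w1 = Cv₀ = (3, 11, -2)
w2 = Cw1 = (80, 73, -29)
w3 = Cw2 = (518, 845, -480)
w4 = Cw3 = (6837, 7333, -4357)
Ratio at component: 7333 / 845 = 8.6781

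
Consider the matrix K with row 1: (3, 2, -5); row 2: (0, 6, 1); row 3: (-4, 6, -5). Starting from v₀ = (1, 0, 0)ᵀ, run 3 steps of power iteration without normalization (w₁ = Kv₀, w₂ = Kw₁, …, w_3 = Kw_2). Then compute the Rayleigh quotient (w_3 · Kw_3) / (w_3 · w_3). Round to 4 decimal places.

λ ≈ -2.1596

w1 = Kv₀ = (3, 0, -4)
w2 = Kw1 = (29, -4, 8)
w3 = Kw2 = (39, -16, -180)
Kw3 = (985, -276, 648)
w3·Kw3 = 39·985 + (-16)·(-276) + (-180)·648 = -73809; w3·w3 = 39·39 + (-16)·(-16) + (-180)·(-180) = 34177
λ ≈ -73809/34177 = -2.1596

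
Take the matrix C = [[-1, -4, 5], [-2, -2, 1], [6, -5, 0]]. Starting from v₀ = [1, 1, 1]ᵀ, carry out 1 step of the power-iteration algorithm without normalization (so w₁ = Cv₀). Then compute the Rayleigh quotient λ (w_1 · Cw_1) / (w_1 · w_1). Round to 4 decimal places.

λ ≈ -0.6000

w1 = Cv₀ = ((-1)·1 + (-4)·1 + 5·1; (-2)·1 + (-2)·1 + 1·1; 6·1 + (-5)·1 + 0·1) = (0, -3, 1)
Cw1 = (17, 7, 15)
w1·Cw1 = 0·17 + (-3)·7 + 1·15 = -6; w1·w1 = 0·0 + (-3)·(-3) + 1·1 = 10
λ ≈ -6/10 = -0.6000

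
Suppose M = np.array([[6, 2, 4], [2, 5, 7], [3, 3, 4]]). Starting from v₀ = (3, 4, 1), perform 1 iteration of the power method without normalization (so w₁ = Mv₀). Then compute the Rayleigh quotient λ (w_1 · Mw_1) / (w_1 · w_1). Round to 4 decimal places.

w1 = Mv₀ = (6·3 + 2·4 + 4·1; 2·3 + 5·4 + 7·1; 3·3 + 3·4 + 4·1) = (30, 33, 25)
Mw1 = (346, 400, 289)
w1·Mw1 = 30·346 + 33·400 + 25·289 = 30805; w1·w1 = 30·30 + 33·33 + 25·25 = 2614
λ ≈ 30805/2614 = 11.7846

11.7846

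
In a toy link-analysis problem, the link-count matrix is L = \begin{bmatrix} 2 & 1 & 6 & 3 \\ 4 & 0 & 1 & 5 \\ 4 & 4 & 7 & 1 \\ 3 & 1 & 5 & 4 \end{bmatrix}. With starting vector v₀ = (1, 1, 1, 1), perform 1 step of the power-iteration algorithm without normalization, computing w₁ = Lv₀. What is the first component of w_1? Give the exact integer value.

w1 = Lv₀ = (2·1 + 1·1 + 6·1 + 3·1; 4·1 + 0·1 + 1·1 + 5·1; 4·1 + 4·1 + 7·1 + 1·1; 3·1 + 1·1 + 5·1 + 4·1) = (12, 10, 16, 13)
The requested component of w1 is 12.

12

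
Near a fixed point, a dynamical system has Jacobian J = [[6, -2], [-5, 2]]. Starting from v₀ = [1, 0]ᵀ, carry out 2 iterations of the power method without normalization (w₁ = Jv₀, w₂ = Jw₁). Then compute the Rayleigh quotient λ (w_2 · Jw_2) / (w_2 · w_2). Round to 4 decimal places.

w1 = Jv₀ = (6·1 + (-2)·0; (-5)·1 + 2·0) = (6, -5)
w2 = Jw1 = (6·6 + (-2)·(-5); (-5)·6 + 2·(-5)) = (46, -40)
Jw2 = (356, -310)
w2·Jw2 = 46·356 + (-40)·(-310) = 28776; w2·w2 = 46·46 + (-40)·(-40) = 3716
λ ≈ 28776/3716 = 7.7438

λ ≈ 7.7438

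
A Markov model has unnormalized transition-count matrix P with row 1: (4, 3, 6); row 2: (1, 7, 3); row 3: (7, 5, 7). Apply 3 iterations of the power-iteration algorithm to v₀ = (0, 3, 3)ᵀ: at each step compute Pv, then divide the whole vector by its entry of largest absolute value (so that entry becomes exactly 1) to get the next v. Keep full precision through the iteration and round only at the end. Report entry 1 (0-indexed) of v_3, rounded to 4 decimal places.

Pv0 = (27.00000, 30.00000, 36.00000); divide by 36.00000 → v1 = (0.75000, 0.83333, 1.00000)
Pv1 = (11.50000, 9.58333, 16.41667); divide by 16.41667 → v2 = (0.70051, 0.58376, 1.00000)
Pv2 = (10.55330, 7.78680, 14.82234); divide by 14.82234 → v3 = (0.71199, 0.52534, 1.00000)
Requested entry of v3: 4602/8760 = 0.5253

0.5253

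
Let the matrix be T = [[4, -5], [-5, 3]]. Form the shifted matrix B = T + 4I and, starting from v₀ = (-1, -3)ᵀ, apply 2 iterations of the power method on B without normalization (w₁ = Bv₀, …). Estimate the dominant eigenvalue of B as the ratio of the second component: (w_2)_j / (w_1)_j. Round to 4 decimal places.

9.1875

B = T + 4I has rows (8, -5); (-5, 7)
w1 = Bv₀ = (8·(-1) + (-5)·(-3); (-5)·(-1) + 7·(-3)) = (7, -16)
w2 = Bw1 = (8·7 + (-5)·(-16); (-5)·7 + 7·(-16)) = (136, -147)
Ratio: -147/-16 = 9.1875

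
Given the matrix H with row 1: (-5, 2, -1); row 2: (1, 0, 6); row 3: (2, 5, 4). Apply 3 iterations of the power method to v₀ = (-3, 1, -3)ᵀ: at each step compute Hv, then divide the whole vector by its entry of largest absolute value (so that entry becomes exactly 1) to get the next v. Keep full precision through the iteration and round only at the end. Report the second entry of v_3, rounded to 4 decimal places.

Hv0 = (20.00000, -21.00000, -13.00000); divide by -21.00000 → v1 = (-0.95238, 1.00000, 0.61905)
Hv1 = (6.14286, 2.76190, 5.57143); divide by 6.14286 → v2 = (1.00000, 0.44961, 0.90698)
Hv2 = (-5.00775, 6.44186, 7.87597); divide by 7.87597 → v3 = (-0.63583, 0.81791, 1.00000)
Requested entry of v3: -831/-1016 = 0.8179

0.8179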